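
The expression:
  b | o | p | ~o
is always true.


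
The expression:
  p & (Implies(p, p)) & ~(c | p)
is never true.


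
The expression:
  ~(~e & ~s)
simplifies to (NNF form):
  e | s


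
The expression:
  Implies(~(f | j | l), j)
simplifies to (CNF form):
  f | j | l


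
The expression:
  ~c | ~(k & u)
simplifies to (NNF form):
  ~c | ~k | ~u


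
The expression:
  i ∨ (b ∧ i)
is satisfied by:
  {i: True}


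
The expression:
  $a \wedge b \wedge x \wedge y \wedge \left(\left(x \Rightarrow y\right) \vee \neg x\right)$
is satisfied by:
  {a: True, b: True, x: True, y: True}


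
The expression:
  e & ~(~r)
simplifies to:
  e & r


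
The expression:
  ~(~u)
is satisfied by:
  {u: True}


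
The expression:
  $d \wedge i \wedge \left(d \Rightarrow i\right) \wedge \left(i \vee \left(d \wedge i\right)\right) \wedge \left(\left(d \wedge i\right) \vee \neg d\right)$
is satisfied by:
  {i: True, d: True}


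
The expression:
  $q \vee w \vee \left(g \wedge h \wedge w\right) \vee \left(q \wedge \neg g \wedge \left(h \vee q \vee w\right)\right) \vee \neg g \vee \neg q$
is always true.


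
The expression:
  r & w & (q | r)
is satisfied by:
  {r: True, w: True}


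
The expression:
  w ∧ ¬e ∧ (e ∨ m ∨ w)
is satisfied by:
  {w: True, e: False}


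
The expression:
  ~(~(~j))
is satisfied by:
  {j: False}


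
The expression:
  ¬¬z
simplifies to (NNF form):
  z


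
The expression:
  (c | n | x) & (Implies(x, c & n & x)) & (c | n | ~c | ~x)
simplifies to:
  (c & n) | (c & ~x) | (n & ~x)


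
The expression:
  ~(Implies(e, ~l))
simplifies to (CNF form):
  e & l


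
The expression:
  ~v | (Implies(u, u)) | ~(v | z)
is always true.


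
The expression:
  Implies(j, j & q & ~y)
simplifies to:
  ~j | (q & ~y)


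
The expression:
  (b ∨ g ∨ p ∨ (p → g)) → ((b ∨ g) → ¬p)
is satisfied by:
  {g: False, p: False, b: False}
  {b: True, g: False, p: False}
  {g: True, b: False, p: False}
  {b: True, g: True, p: False}
  {p: True, b: False, g: False}


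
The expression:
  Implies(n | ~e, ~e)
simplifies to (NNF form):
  ~e | ~n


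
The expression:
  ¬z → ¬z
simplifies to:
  True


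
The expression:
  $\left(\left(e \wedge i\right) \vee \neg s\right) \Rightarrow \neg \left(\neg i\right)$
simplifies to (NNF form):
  $i \vee s$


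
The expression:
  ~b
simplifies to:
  ~b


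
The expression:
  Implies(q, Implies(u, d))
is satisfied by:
  {d: True, u: False, q: False}
  {u: False, q: False, d: False}
  {d: True, q: True, u: False}
  {q: True, u: False, d: False}
  {d: True, u: True, q: False}
  {u: True, d: False, q: False}
  {d: True, q: True, u: True}


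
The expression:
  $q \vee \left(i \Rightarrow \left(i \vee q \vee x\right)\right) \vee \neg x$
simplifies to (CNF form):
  $\text{True}$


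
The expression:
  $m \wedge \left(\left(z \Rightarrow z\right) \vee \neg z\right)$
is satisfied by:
  {m: True}


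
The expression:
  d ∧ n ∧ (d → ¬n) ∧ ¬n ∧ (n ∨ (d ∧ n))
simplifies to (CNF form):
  False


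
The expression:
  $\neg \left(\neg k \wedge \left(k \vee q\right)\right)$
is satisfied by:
  {k: True, q: False}
  {q: False, k: False}
  {q: True, k: True}


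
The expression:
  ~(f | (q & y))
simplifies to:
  ~f & (~q | ~y)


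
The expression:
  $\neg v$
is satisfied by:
  {v: False}


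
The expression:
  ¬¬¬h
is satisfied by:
  {h: False}


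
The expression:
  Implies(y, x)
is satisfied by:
  {x: True, y: False}
  {y: False, x: False}
  {y: True, x: True}


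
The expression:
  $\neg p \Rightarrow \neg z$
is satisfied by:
  {p: True, z: False}
  {z: False, p: False}
  {z: True, p: True}


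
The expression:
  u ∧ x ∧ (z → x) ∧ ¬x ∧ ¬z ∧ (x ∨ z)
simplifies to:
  False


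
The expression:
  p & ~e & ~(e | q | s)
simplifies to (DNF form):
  p & ~e & ~q & ~s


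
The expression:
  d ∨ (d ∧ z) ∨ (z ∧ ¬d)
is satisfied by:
  {d: True, z: True}
  {d: True, z: False}
  {z: True, d: False}


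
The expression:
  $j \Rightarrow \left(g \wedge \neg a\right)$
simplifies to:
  $\left(g \wedge \neg a\right) \vee \neg j$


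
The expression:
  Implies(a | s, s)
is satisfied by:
  {s: True, a: False}
  {a: False, s: False}
  {a: True, s: True}


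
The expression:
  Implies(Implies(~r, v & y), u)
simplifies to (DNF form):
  u | (~r & ~v) | (~r & ~y)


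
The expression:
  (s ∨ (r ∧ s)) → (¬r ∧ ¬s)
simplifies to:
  ¬s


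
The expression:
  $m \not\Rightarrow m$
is never true.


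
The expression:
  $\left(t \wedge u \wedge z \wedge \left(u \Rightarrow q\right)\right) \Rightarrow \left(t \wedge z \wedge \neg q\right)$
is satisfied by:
  {u: False, t: False, z: False, q: False}
  {q: True, u: False, t: False, z: False}
  {z: True, u: False, t: False, q: False}
  {q: True, z: True, u: False, t: False}
  {t: True, q: False, u: False, z: False}
  {q: True, t: True, u: False, z: False}
  {z: True, t: True, q: False, u: False}
  {q: True, z: True, t: True, u: False}
  {u: True, z: False, t: False, q: False}
  {q: True, u: True, z: False, t: False}
  {z: True, u: True, q: False, t: False}
  {q: True, z: True, u: True, t: False}
  {t: True, u: True, z: False, q: False}
  {q: True, t: True, u: True, z: False}
  {z: True, t: True, u: True, q: False}


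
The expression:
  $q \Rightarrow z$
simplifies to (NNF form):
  $z \vee \neg q$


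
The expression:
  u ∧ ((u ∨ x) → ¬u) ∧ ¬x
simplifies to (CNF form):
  False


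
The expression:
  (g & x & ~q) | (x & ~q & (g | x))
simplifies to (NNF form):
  x & ~q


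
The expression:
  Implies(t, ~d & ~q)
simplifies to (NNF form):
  ~t | (~d & ~q)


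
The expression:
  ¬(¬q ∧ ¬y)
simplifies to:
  q ∨ y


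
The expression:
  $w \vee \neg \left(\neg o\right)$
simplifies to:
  $o \vee w$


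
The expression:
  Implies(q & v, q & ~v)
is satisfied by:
  {v: False, q: False}
  {q: True, v: False}
  {v: True, q: False}


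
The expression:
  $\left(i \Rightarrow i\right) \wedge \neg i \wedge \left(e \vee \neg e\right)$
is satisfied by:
  {i: False}


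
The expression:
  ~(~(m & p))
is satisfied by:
  {m: True, p: True}


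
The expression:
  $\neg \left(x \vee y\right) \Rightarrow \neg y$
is always true.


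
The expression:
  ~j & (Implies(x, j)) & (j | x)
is never true.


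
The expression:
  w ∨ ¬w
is always true.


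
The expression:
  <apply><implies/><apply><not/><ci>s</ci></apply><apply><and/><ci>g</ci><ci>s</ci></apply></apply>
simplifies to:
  <ci>s</ci>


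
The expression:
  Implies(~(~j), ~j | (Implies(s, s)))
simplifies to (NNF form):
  True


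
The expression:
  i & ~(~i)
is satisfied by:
  {i: True}


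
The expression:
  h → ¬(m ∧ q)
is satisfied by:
  {h: False, m: False, q: False}
  {q: True, h: False, m: False}
  {m: True, h: False, q: False}
  {q: True, m: True, h: False}
  {h: True, q: False, m: False}
  {q: True, h: True, m: False}
  {m: True, h: True, q: False}


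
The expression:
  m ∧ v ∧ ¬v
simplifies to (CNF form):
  False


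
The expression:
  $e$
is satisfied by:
  {e: True}


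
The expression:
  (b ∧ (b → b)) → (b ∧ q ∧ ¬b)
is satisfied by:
  {b: False}


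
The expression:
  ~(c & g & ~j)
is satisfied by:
  {j: True, c: False, g: False}
  {j: False, c: False, g: False}
  {g: True, j: True, c: False}
  {g: True, j: False, c: False}
  {c: True, j: True, g: False}
  {c: True, j: False, g: False}
  {c: True, g: True, j: True}


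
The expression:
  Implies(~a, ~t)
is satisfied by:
  {a: True, t: False}
  {t: False, a: False}
  {t: True, a: True}


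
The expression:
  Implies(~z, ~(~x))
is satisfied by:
  {x: True, z: True}
  {x: True, z: False}
  {z: True, x: False}


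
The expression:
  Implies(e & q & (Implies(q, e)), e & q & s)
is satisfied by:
  {s: True, e: False, q: False}
  {e: False, q: False, s: False}
  {s: True, q: True, e: False}
  {q: True, e: False, s: False}
  {s: True, e: True, q: False}
  {e: True, s: False, q: False}
  {s: True, q: True, e: True}


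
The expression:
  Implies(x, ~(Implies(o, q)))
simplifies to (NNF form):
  ~x | (o & ~q)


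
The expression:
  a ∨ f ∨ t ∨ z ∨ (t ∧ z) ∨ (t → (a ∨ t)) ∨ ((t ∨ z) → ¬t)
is always true.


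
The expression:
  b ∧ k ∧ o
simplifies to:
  b ∧ k ∧ o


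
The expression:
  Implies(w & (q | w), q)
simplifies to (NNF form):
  q | ~w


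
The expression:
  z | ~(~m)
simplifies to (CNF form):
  m | z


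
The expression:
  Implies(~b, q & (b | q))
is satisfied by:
  {b: True, q: True}
  {b: True, q: False}
  {q: True, b: False}


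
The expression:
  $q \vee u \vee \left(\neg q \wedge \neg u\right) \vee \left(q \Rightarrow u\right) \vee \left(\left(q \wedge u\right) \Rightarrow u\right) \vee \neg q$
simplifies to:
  $\text{True}$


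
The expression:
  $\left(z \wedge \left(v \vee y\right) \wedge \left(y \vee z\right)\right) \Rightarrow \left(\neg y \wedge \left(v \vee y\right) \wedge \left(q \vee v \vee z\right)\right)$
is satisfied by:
  {z: False, y: False}
  {y: True, z: False}
  {z: True, y: False}


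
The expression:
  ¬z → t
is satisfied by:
  {t: True, z: True}
  {t: True, z: False}
  {z: True, t: False}


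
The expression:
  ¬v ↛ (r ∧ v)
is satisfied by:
  {v: False}


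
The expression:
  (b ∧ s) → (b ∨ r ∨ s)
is always true.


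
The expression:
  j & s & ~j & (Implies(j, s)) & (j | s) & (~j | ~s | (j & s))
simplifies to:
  False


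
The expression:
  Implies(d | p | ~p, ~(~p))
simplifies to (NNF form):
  p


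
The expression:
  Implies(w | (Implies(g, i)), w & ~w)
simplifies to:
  g & ~i & ~w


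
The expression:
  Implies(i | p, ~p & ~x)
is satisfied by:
  {x: False, p: False, i: False}
  {i: True, x: False, p: False}
  {x: True, i: False, p: False}


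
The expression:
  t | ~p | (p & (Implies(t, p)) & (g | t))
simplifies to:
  g | t | ~p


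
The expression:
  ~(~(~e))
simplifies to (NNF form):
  ~e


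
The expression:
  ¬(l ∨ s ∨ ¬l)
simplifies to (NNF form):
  False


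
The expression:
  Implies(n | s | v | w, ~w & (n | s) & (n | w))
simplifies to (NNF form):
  ~w & (n | ~s) & (n | ~v)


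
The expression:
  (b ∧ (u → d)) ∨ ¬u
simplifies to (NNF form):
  (b ∧ d) ∨ ¬u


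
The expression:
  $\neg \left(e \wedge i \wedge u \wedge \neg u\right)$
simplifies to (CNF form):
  $\text{True}$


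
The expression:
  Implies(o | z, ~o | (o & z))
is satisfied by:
  {z: True, o: False}
  {o: False, z: False}
  {o: True, z: True}


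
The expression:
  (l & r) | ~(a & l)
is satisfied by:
  {r: True, l: False, a: False}
  {l: False, a: False, r: False}
  {r: True, a: True, l: False}
  {a: True, l: False, r: False}
  {r: True, l: True, a: False}
  {l: True, r: False, a: False}
  {r: True, a: True, l: True}


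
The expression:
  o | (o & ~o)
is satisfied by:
  {o: True}


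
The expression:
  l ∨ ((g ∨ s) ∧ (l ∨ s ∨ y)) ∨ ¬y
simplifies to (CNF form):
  g ∨ l ∨ s ∨ ¬y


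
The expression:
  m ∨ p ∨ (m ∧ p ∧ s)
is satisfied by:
  {m: True, p: True}
  {m: True, p: False}
  {p: True, m: False}


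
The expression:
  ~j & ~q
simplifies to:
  ~j & ~q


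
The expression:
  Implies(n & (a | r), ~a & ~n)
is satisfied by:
  {a: False, n: False, r: False}
  {r: True, a: False, n: False}
  {a: True, r: False, n: False}
  {r: True, a: True, n: False}
  {n: True, r: False, a: False}


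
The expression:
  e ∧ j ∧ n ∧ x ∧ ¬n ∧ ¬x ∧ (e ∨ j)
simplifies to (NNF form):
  False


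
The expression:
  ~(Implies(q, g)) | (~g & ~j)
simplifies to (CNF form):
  ~g & (q | ~j)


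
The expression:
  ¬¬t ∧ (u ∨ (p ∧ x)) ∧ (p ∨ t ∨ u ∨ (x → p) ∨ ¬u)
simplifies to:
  t ∧ (p ∨ u) ∧ (u ∨ x)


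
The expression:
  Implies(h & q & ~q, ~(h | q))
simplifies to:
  True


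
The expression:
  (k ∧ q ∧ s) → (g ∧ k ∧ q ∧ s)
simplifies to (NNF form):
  g ∨ ¬k ∨ ¬q ∨ ¬s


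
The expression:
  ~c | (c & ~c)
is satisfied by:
  {c: False}


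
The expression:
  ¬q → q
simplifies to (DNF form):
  q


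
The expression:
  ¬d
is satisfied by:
  {d: False}


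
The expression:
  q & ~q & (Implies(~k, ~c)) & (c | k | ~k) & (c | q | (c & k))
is never true.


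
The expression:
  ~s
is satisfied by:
  {s: False}


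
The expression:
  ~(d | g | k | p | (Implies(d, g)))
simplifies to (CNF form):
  False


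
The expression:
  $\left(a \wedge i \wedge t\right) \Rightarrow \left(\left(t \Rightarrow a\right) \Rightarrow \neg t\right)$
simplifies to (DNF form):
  $\neg a \vee \neg i \vee \neg t$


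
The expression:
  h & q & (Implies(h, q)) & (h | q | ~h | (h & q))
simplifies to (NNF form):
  h & q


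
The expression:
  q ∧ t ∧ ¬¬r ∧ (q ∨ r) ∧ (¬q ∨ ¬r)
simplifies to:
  False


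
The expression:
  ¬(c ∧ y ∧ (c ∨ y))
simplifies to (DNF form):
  ¬c ∨ ¬y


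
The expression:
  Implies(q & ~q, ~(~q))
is always true.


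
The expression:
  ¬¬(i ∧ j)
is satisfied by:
  {i: True, j: True}


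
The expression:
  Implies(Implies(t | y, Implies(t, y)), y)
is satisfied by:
  {y: True, t: True}
  {y: True, t: False}
  {t: True, y: False}


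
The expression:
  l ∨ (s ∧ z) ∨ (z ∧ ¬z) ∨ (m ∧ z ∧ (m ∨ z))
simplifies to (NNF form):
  l ∨ (m ∧ z) ∨ (s ∧ z)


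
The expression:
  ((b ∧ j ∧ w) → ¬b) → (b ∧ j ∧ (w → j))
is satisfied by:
  {j: True, b: True}


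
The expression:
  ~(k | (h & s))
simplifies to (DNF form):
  (~h & ~k) | (~k & ~s)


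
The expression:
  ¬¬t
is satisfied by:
  {t: True}


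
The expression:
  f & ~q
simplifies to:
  f & ~q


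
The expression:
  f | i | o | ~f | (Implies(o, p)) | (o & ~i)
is always true.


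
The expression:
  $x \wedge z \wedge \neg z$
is never true.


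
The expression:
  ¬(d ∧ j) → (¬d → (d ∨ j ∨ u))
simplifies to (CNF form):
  d ∨ j ∨ u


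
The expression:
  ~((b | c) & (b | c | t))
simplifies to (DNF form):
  ~b & ~c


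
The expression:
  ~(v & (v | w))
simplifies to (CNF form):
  ~v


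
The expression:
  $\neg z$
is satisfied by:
  {z: False}


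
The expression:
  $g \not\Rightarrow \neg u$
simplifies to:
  $g \wedge u$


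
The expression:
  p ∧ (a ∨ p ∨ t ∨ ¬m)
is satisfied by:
  {p: True}


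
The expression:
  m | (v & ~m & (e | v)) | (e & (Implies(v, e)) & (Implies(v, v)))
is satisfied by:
  {m: True, v: True, e: True}
  {m: True, v: True, e: False}
  {m: True, e: True, v: False}
  {m: True, e: False, v: False}
  {v: True, e: True, m: False}
  {v: True, e: False, m: False}
  {e: True, v: False, m: False}


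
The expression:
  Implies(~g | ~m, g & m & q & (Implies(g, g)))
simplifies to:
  g & m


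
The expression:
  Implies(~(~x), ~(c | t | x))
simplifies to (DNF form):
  ~x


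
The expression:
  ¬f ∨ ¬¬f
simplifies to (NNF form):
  True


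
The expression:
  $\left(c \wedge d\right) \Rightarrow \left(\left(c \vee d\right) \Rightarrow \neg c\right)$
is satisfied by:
  {c: False, d: False}
  {d: True, c: False}
  {c: True, d: False}


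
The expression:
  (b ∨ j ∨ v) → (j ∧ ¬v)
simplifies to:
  ¬v ∧ (j ∨ ¬b)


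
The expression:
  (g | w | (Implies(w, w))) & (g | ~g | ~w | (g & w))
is always true.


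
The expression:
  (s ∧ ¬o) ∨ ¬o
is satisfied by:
  {o: False}


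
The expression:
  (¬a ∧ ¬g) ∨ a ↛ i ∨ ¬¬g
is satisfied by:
  {g: True, a: False, i: False}
  {g: False, a: False, i: False}
  {i: True, g: True, a: False}
  {i: True, g: False, a: False}
  {a: True, g: True, i: False}
  {a: True, g: False, i: False}
  {a: True, i: True, g: True}


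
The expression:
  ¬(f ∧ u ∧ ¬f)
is always true.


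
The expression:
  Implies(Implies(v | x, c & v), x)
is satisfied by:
  {x: True, v: True, c: False}
  {x: True, v: False, c: False}
  {x: True, c: True, v: True}
  {x: True, c: True, v: False}
  {v: True, c: False, x: False}


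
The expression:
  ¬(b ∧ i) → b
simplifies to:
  b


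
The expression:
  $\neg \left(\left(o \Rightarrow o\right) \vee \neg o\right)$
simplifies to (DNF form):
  $\text{False}$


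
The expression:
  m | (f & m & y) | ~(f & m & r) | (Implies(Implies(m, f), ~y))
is always true.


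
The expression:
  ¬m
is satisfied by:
  {m: False}


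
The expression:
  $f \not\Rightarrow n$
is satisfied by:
  {f: True, n: False}


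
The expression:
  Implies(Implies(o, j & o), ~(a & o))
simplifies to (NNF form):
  ~a | ~j | ~o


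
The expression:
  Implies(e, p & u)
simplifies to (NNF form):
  ~e | (p & u)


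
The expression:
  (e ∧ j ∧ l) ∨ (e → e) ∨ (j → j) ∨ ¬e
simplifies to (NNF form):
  True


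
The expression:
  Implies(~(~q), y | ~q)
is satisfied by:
  {y: True, q: False}
  {q: False, y: False}
  {q: True, y: True}


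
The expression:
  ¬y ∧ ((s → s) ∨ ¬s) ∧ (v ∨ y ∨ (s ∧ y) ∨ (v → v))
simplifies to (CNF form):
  ¬y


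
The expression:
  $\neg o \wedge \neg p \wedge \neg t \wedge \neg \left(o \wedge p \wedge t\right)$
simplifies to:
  $\neg o \wedge \neg p \wedge \neg t$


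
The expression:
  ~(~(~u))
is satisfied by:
  {u: False}


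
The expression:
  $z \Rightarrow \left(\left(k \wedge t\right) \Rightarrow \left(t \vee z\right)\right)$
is always true.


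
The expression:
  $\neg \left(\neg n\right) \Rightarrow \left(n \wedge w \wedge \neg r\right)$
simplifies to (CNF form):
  $\left(w \vee \neg n\right) \wedge \left(\neg n \vee \neg r\right)$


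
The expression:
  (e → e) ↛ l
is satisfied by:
  {l: False}


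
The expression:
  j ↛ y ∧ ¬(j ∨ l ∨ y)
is never true.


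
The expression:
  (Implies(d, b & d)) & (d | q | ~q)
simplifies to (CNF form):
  b | ~d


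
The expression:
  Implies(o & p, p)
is always true.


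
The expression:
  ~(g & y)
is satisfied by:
  {g: False, y: False}
  {y: True, g: False}
  {g: True, y: False}


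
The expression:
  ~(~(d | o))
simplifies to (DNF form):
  d | o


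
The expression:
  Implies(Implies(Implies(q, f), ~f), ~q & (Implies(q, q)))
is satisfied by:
  {f: True, q: False}
  {q: False, f: False}
  {q: True, f: True}


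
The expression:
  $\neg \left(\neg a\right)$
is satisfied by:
  {a: True}


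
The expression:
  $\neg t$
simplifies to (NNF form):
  $\neg t$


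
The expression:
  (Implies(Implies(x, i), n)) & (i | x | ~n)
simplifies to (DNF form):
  (i & n) | (x & ~i)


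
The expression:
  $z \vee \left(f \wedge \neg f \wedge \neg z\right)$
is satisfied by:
  {z: True}


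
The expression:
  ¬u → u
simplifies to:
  u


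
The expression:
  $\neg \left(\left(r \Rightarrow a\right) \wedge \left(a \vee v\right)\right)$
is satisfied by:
  {r: True, v: False, a: False}
  {v: False, a: False, r: False}
  {r: True, v: True, a: False}


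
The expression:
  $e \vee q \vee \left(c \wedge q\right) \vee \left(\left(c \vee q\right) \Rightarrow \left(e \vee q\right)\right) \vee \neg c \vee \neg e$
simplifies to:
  $\text{True}$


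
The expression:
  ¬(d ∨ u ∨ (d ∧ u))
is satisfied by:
  {u: False, d: False}


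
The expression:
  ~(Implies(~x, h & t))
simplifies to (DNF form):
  (~h & ~x) | (~t & ~x)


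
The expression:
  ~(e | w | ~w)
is never true.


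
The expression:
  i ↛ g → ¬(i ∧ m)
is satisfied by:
  {g: True, m: False, i: False}
  {m: False, i: False, g: False}
  {i: True, g: True, m: False}
  {i: True, m: False, g: False}
  {g: True, m: True, i: False}
  {m: True, g: False, i: False}
  {i: True, m: True, g: True}


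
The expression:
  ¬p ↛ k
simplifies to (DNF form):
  k ∨ ¬p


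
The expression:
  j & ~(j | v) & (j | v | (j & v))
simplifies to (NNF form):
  False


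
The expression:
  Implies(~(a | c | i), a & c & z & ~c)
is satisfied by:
  {i: True, a: True, c: True}
  {i: True, a: True, c: False}
  {i: True, c: True, a: False}
  {i: True, c: False, a: False}
  {a: True, c: True, i: False}
  {a: True, c: False, i: False}
  {c: True, a: False, i: False}


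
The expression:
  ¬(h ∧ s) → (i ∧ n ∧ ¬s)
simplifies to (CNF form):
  (h ∨ ¬s) ∧ (i ∨ s) ∧ (n ∨ s)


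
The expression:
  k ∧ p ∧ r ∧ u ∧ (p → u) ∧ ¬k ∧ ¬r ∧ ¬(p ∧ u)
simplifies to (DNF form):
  False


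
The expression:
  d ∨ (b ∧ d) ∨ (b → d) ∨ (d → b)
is always true.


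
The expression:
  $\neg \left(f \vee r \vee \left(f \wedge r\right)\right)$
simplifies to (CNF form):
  $\neg f \wedge \neg r$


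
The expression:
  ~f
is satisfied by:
  {f: False}


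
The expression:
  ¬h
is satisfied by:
  {h: False}


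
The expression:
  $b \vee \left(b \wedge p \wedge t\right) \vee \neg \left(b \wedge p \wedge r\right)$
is always true.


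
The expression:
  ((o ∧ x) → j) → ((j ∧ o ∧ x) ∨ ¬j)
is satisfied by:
  {x: True, o: True, j: False}
  {x: True, o: False, j: False}
  {o: True, x: False, j: False}
  {x: False, o: False, j: False}
  {j: True, x: True, o: True}


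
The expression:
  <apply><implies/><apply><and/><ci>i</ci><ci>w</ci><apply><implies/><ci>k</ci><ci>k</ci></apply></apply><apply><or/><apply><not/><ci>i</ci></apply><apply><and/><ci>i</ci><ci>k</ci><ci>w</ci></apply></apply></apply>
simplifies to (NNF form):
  <apply><or/><ci>k</ci><apply><not/><ci>i</ci></apply><apply><not/><ci>w</ci></apply></apply>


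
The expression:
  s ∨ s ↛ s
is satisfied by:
  {s: True}


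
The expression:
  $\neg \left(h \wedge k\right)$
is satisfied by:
  {h: False, k: False}
  {k: True, h: False}
  {h: True, k: False}


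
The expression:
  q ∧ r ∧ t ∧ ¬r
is never true.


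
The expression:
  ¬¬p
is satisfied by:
  {p: True}


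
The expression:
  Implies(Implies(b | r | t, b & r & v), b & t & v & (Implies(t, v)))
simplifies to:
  t | (b & ~r) | (r & ~b) | (r & ~v)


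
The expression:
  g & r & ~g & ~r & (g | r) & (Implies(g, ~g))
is never true.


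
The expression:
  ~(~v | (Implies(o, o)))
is never true.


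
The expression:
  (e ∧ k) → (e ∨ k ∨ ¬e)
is always true.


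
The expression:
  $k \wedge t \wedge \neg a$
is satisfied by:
  {t: True, k: True, a: False}


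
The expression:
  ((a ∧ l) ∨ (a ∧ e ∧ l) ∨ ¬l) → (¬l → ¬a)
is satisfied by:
  {l: True, a: False}
  {a: False, l: False}
  {a: True, l: True}


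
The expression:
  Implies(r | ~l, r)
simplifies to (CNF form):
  l | r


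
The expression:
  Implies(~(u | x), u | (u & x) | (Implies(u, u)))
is always true.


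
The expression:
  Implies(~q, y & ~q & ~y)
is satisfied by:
  {q: True}


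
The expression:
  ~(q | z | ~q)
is never true.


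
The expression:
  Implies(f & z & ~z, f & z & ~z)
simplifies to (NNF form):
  True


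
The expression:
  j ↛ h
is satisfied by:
  {j: True, h: False}


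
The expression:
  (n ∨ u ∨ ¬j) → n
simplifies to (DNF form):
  n ∨ (j ∧ ¬u)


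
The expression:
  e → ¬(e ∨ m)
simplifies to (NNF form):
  ¬e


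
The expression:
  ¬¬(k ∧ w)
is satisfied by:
  {w: True, k: True}


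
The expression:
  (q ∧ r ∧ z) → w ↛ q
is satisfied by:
  {q: False, z: False, r: False}
  {r: True, q: False, z: False}
  {z: True, q: False, r: False}
  {r: True, z: True, q: False}
  {q: True, r: False, z: False}
  {r: True, q: True, z: False}
  {z: True, q: True, r: False}


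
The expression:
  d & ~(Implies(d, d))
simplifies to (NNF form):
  False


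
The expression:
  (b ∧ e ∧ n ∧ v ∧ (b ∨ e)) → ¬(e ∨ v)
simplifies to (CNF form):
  ¬b ∨ ¬e ∨ ¬n ∨ ¬v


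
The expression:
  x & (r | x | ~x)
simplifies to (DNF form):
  x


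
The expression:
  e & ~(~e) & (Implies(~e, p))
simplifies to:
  e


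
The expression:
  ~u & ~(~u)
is never true.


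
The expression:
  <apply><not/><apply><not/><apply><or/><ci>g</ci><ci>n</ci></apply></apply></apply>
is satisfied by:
  {n: True, g: True}
  {n: True, g: False}
  {g: True, n: False}


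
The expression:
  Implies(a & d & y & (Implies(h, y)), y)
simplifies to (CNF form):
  True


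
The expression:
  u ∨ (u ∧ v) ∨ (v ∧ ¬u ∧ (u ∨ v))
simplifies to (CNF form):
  u ∨ v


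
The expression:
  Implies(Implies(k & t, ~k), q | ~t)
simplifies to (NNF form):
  k | q | ~t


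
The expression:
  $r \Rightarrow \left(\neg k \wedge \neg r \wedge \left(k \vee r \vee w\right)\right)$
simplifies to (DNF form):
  $\neg r$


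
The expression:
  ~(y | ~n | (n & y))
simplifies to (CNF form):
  n & ~y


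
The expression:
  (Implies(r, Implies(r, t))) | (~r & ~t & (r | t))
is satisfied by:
  {t: True, r: False}
  {r: False, t: False}
  {r: True, t: True}


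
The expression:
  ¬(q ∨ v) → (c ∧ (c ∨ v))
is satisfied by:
  {c: True, q: True, v: True}
  {c: True, q: True, v: False}
  {c: True, v: True, q: False}
  {c: True, v: False, q: False}
  {q: True, v: True, c: False}
  {q: True, v: False, c: False}
  {v: True, q: False, c: False}


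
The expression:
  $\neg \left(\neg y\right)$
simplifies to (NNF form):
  $y$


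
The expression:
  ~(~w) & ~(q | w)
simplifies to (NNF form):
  False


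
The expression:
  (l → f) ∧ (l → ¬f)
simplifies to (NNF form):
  ¬l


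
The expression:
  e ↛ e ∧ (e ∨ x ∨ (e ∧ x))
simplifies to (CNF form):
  False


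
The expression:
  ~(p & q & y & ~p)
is always true.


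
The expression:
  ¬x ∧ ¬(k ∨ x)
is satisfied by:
  {x: False, k: False}


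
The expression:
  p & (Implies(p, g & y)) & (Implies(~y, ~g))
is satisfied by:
  {p: True, y: True, g: True}


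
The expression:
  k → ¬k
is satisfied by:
  {k: False}


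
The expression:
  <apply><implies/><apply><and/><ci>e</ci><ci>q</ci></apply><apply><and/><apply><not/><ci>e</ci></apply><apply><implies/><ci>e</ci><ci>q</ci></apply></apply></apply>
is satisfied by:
  {e: False, q: False}
  {q: True, e: False}
  {e: True, q: False}


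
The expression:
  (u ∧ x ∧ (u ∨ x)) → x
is always true.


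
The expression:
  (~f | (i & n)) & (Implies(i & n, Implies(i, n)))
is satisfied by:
  {n: True, i: True, f: False}
  {n: True, i: False, f: False}
  {i: True, n: False, f: False}
  {n: False, i: False, f: False}
  {f: True, n: True, i: True}


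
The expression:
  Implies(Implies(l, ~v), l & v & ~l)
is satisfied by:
  {v: True, l: True}


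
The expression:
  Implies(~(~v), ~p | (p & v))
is always true.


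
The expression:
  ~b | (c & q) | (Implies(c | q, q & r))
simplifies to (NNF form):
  ~b | (c & q) | (r & ~c) | (~c & ~q)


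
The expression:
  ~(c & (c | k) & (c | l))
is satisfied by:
  {c: False}


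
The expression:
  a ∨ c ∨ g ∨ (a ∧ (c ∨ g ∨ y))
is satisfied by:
  {a: True, c: True, g: True}
  {a: True, c: True, g: False}
  {a: True, g: True, c: False}
  {a: True, g: False, c: False}
  {c: True, g: True, a: False}
  {c: True, g: False, a: False}
  {g: True, c: False, a: False}


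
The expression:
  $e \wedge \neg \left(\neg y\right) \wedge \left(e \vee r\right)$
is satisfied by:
  {e: True, y: True}


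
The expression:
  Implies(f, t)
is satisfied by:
  {t: True, f: False}
  {f: False, t: False}
  {f: True, t: True}


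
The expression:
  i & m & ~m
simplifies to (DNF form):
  False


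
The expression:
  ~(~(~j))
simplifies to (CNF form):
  ~j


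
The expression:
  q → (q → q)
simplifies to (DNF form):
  True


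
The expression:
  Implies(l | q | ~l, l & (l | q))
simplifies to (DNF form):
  l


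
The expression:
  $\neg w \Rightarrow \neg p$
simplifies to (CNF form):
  $w \vee \neg p$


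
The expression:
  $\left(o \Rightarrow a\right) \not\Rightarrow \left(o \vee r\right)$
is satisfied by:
  {o: False, r: False}


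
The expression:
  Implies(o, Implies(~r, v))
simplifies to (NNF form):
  r | v | ~o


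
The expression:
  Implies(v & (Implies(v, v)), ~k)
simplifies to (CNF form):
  ~k | ~v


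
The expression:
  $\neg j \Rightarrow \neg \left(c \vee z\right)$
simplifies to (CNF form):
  $\left(j \vee \neg c\right) \wedge \left(j \vee \neg z\right)$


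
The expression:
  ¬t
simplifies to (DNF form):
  ¬t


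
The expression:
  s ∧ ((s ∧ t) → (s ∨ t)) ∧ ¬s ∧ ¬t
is never true.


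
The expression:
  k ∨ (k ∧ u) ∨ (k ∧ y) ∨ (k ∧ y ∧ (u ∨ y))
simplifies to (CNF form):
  k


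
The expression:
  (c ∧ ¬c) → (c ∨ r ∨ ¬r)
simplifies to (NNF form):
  True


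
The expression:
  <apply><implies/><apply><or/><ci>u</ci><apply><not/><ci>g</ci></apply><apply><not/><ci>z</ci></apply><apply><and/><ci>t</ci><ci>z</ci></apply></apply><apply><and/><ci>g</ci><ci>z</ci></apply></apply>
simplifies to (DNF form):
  <apply><and/><ci>g</ci><ci>z</ci></apply>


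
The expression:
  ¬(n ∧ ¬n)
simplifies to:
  True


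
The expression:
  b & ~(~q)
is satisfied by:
  {b: True, q: True}


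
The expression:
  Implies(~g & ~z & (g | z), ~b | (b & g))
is always true.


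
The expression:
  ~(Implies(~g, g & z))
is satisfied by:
  {g: False}


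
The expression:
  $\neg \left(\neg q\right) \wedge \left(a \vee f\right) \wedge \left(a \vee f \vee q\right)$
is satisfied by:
  {q: True, a: True, f: True}
  {q: True, a: True, f: False}
  {q: True, f: True, a: False}


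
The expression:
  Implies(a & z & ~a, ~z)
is always true.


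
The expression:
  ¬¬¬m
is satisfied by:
  {m: False}


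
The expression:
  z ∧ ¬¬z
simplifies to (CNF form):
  z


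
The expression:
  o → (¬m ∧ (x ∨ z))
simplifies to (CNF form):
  (¬m ∨ ¬o) ∧ (x ∨ z ∨ ¬o) ∧ (x ∨ ¬m ∨ ¬o) ∧ (z ∨ ¬m ∨ ¬o)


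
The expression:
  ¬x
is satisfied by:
  {x: False}


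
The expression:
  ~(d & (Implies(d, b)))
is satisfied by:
  {d: False, b: False}
  {b: True, d: False}
  {d: True, b: False}


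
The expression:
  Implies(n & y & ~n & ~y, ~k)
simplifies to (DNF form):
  True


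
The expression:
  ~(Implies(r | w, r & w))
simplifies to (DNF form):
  (r & ~w) | (w & ~r)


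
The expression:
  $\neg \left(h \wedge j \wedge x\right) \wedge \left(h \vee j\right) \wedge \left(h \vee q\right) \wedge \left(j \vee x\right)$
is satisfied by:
  {j: True, h: True, q: True, x: False}
  {j: True, h: True, q: False, x: False}
  {j: True, q: True, h: False, x: False}
  {x: True, j: True, q: True, h: False}
  {h: True, x: True, q: True, j: False}
  {h: True, x: True, q: False, j: False}


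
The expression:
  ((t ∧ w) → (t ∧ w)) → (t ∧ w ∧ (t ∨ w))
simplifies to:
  t ∧ w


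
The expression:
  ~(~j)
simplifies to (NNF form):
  j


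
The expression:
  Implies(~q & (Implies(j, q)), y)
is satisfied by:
  {y: True, q: True, j: True}
  {y: True, q: True, j: False}
  {y: True, j: True, q: False}
  {y: True, j: False, q: False}
  {q: True, j: True, y: False}
  {q: True, j: False, y: False}
  {j: True, q: False, y: False}


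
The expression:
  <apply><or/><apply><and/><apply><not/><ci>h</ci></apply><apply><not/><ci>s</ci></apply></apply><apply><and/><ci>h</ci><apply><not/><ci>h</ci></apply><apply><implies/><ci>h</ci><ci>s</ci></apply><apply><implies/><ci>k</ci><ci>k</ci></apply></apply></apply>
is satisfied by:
  {h: False, s: False}


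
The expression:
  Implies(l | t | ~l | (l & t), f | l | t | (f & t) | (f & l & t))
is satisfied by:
  {t: True, l: True, f: True}
  {t: True, l: True, f: False}
  {t: True, f: True, l: False}
  {t: True, f: False, l: False}
  {l: True, f: True, t: False}
  {l: True, f: False, t: False}
  {f: True, l: False, t: False}


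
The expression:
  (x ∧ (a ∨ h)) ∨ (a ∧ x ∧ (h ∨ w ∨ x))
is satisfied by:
  {a: True, h: True, x: True}
  {a: True, x: True, h: False}
  {h: True, x: True, a: False}


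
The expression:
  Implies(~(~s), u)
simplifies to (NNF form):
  u | ~s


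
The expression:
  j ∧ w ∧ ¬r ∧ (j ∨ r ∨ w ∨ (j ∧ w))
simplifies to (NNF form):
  j ∧ w ∧ ¬r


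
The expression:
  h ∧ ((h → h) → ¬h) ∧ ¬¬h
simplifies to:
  False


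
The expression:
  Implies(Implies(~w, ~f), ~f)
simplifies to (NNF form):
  ~f | ~w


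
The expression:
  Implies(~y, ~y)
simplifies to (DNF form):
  True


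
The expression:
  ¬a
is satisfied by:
  {a: False}


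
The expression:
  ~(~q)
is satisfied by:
  {q: True}


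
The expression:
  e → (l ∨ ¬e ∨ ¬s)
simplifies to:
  l ∨ ¬e ∨ ¬s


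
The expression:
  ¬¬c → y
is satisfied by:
  {y: True, c: False}
  {c: False, y: False}
  {c: True, y: True}


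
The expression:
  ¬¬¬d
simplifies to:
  ¬d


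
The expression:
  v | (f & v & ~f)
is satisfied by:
  {v: True}


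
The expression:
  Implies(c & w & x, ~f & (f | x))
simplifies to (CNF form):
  ~c | ~f | ~w | ~x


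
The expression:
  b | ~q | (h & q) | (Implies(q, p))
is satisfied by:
  {b: True, p: True, h: True, q: False}
  {b: True, p: True, h: False, q: False}
  {b: True, h: True, q: False, p: False}
  {b: True, h: False, q: False, p: False}
  {p: True, h: True, q: False, b: False}
  {p: True, h: False, q: False, b: False}
  {h: True, p: False, q: False, b: False}
  {h: False, p: False, q: False, b: False}
  {b: True, p: True, q: True, h: True}
  {b: True, p: True, q: True, h: False}
  {b: True, q: True, h: True, p: False}
  {b: True, q: True, h: False, p: False}
  {q: True, p: True, h: True, b: False}
  {q: True, p: True, h: False, b: False}
  {q: True, h: True, p: False, b: False}


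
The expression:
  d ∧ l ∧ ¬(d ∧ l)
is never true.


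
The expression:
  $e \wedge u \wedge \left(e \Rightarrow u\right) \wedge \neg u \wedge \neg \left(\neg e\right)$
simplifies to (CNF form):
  $\text{False}$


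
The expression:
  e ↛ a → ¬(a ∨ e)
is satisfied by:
  {a: True, e: False}
  {e: False, a: False}
  {e: True, a: True}


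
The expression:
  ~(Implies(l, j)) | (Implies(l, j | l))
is always true.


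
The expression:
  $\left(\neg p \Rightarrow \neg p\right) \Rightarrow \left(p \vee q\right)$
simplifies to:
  $p \vee q$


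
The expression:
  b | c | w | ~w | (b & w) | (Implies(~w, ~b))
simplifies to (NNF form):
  True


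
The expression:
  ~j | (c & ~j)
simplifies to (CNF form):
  ~j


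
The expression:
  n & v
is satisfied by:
  {n: True, v: True}


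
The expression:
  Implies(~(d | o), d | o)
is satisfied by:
  {d: True, o: True}
  {d: True, o: False}
  {o: True, d: False}


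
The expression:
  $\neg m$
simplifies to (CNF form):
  $\neg m$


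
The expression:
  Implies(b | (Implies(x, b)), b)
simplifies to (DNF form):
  b | x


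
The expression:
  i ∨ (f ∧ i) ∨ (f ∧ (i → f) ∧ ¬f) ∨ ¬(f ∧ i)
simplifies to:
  True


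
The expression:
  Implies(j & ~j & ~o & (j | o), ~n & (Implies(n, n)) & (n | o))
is always true.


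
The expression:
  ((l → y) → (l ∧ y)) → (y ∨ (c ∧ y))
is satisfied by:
  {y: True, l: False}
  {l: False, y: False}
  {l: True, y: True}


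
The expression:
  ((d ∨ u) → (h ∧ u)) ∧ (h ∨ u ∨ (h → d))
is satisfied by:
  {h: True, u: False, d: False}
  {u: False, d: False, h: False}
  {h: True, u: True, d: False}
  {d: True, h: True, u: True}


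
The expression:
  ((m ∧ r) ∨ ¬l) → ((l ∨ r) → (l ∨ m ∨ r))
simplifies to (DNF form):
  True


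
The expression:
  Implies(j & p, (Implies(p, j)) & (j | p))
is always true.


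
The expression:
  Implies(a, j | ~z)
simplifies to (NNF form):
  j | ~a | ~z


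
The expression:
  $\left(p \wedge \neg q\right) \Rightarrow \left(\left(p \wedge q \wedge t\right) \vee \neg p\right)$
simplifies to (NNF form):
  $q \vee \neg p$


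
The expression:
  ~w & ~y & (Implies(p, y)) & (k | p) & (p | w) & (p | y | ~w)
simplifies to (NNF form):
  False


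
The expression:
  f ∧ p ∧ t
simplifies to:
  f ∧ p ∧ t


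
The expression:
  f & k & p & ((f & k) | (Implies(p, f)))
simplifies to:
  f & k & p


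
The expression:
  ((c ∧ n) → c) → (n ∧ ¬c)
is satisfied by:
  {n: True, c: False}


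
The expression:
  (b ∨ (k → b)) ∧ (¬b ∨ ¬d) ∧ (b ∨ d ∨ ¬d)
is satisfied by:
  {d: False, k: False, b: False}
  {b: True, d: False, k: False}
  {b: True, k: True, d: False}
  {d: True, k: False, b: False}


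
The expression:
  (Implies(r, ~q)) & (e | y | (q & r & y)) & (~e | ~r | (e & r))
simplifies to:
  (e & ~q) | (e & ~r) | (y & ~q) | (y & ~r)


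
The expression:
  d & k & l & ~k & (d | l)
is never true.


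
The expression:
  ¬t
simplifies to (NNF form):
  ¬t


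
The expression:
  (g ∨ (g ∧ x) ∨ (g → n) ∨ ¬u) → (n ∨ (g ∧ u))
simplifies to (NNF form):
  n ∨ (g ∧ u)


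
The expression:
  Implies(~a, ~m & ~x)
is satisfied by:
  {a: True, x: False, m: False}
  {a: True, m: True, x: False}
  {a: True, x: True, m: False}
  {a: True, m: True, x: True}
  {m: False, x: False, a: False}


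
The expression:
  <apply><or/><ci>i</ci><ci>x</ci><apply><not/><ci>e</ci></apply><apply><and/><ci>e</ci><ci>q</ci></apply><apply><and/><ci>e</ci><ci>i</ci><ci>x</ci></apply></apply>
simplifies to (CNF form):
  <apply><or/><ci>i</ci><ci>q</ci><ci>x</ci><apply><not/><ci>e</ci></apply></apply>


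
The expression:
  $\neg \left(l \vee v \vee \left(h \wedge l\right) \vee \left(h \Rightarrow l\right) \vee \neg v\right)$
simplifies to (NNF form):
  $\text{False}$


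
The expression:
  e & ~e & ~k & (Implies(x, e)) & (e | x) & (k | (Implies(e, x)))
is never true.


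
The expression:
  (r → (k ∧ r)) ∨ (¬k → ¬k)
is always true.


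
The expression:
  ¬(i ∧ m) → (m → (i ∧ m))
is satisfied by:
  {i: True, m: False}
  {m: False, i: False}
  {m: True, i: True}


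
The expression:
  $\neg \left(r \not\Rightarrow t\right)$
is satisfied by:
  {t: True, r: False}
  {r: False, t: False}
  {r: True, t: True}


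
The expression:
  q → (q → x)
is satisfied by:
  {x: True, q: False}
  {q: False, x: False}
  {q: True, x: True}
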